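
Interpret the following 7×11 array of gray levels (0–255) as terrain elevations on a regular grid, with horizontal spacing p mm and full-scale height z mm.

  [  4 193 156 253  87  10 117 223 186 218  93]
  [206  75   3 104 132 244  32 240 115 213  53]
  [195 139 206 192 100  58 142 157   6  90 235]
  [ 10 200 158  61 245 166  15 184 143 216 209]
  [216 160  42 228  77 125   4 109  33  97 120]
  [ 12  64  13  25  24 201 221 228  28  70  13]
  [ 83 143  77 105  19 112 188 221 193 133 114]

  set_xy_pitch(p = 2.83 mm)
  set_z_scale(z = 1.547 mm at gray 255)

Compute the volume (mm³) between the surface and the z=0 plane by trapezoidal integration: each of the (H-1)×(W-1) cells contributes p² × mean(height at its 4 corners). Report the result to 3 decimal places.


height_mm = gray/255 × 1.547; cell vol = 2.83² × mean(4 corners)
unit = 2.83² × 1.547 / (4×255) = 0.0121468 mm³ per gray-sum
row 0: Σ corner-gray over 10 cells = 5558  → 67.5121
row 1: Σ corner-gray over 10 cells = 5185  → 62.9813
row 2: Σ corner-gray over 10 cells = 5605  → 68.0830
row 3: Σ corner-gray over 10 cells = 5081  → 61.7181
row 4: Σ corner-gray over 10 cells = 3859  → 46.8746
row 5: Σ corner-gray over 10 cells = 4352  → 52.8630
Σ rows: total corner-gray = 29640  → 360.0321 mm³

360.032


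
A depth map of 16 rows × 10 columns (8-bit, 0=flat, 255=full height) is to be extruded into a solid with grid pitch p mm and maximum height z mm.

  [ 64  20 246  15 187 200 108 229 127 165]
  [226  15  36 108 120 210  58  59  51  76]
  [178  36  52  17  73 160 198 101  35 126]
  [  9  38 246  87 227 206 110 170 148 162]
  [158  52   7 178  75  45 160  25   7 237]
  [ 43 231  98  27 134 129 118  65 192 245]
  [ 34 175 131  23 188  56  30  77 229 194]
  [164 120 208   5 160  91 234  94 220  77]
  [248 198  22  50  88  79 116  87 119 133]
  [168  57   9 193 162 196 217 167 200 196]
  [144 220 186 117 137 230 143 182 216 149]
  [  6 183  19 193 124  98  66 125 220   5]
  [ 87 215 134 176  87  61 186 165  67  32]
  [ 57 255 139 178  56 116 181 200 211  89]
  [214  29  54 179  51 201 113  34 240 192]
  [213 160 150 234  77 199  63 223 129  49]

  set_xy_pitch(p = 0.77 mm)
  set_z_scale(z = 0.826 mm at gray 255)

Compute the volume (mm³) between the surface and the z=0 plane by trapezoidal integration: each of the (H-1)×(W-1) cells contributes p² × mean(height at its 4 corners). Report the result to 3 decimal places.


32.693

height_mm = gray/255 × 0.826; cell vol = 0.77² × mean(4 corners)
unit = 0.77² × 0.826 / (4×255) = 0.000480133 mm³ per gray-sum
row 0: Σ corner-gray over 9 cells = 4109  → 1.9729
row 1: Σ corner-gray over 9 cells = 3264  → 1.5672
row 2: Σ corner-gray over 9 cells = 4283  → 2.0564
row 3: Σ corner-gray over 9 cells = 4128  → 1.9820
row 4: Σ corner-gray over 9 cells = 3769  → 1.8096
row 5: Σ corner-gray over 9 cells = 4322  → 2.0751
row 6: Σ corner-gray over 9 cells = 4551  → 2.1851
row 7: Σ corner-gray over 9 cells = 4404  → 2.1145
row 8: Σ corner-gray over 9 cells = 4665  → 2.2398
row 9: Σ corner-gray over 9 cells = 5921  → 2.8429
row 10: Σ corner-gray over 9 cells = 5222  → 2.5073
row 11: Σ corner-gray over 9 cells = 4368  → 2.0972
row 12: Σ corner-gray over 9 cells = 5119  → 2.4578
row 13: Σ corner-gray over 9 cells = 5026  → 2.4131
row 14: Σ corner-gray over 9 cells = 4940  → 2.3719
Σ rows: total corner-gray = 68091  → 32.6927 mm³


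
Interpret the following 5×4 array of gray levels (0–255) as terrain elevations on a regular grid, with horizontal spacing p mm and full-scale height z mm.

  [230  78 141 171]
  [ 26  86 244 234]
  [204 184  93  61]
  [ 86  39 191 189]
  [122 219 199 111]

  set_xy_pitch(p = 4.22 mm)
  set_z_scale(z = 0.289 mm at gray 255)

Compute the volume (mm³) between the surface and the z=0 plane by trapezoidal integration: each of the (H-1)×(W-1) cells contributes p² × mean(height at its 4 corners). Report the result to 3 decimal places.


34.593

height_mm = gray/255 × 0.289; cell vol = 4.22² × mean(4 corners)
unit = 4.22² × 0.289 / (4×255) = 0.00504571 mm³ per gray-sum
row 0: Σ corner-gray over 3 cells = 1759  → 8.8754
row 1: Σ corner-gray over 3 cells = 1739  → 8.7745
row 2: Σ corner-gray over 3 cells = 1554  → 7.8410
row 3: Σ corner-gray over 3 cells = 1804  → 9.1025
Σ rows: total corner-gray = 6856  → 34.5934 mm³


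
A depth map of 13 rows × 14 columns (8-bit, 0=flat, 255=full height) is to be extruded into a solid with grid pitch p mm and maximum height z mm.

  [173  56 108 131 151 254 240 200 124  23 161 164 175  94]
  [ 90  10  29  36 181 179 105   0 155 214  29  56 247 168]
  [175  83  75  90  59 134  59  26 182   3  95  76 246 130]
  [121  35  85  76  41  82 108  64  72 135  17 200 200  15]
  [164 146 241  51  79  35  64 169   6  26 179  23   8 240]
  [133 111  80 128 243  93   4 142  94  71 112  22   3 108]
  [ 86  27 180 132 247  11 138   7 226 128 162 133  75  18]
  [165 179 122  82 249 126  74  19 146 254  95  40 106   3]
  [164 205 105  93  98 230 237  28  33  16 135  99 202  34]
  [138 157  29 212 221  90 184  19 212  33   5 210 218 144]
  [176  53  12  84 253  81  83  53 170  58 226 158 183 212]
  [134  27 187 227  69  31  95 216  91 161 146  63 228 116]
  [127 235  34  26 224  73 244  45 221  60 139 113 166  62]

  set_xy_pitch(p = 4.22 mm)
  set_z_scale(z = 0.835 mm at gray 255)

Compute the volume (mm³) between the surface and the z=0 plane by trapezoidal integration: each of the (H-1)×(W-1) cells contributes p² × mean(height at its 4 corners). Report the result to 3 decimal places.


height_mm = gray/255 × 0.835; cell vol = 4.22² × mean(4 corners)
unit = 4.22² × 0.835 / (4×255) = 0.0145784 mm³ per gray-sum
row 0: Σ corner-gray over 13 cells = 6581  → 95.9407
row 1: Σ corner-gray over 13 cells = 5301  → 77.2803
row 2: Σ corner-gray over 13 cells = 4927  → 71.8280
row 3: Σ corner-gray over 13 cells = 4824  → 70.3264
row 4: Σ corner-gray over 13 cells = 4905  → 71.5073
row 5: Σ corner-gray over 13 cells = 5483  → 79.9336
row 6: Σ corner-gray over 13 cells = 6188  → 90.2114
row 7: Σ corner-gray over 13 cells = 6312  → 92.0191
row 8: Σ corner-gray over 13 cells = 6622  → 96.5385
row 9: Σ corner-gray over 13 cells = 6678  → 97.3549
row 10: Σ corner-gray over 13 cells = 6548  → 95.4597
row 11: Σ corner-gray over 13 cells = 6681  → 97.3986
Σ rows: total corner-gray = 71050  → 1035.7985 mm³

1035.799


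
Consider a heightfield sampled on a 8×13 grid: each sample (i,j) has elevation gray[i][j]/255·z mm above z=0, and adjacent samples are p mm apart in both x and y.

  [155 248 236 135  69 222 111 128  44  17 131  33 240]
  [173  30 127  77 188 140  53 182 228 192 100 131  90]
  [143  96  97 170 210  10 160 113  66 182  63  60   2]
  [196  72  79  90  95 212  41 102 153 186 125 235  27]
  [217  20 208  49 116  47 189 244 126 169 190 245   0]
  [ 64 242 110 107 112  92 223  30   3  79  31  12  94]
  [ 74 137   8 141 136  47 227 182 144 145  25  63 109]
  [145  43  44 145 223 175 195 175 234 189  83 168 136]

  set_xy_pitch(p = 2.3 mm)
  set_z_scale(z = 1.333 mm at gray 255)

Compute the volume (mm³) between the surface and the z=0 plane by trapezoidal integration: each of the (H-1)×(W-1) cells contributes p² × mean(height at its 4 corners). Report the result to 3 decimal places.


height_mm = gray/255 × 1.333; cell vol = 2.3² × mean(4 corners)
unit = 2.3² × 1.333 / (4×255) = 0.0069133 mm³ per gray-sum
row 0: Σ corner-gray over 12 cells = 6302  → 43.5676
row 1: Σ corner-gray over 12 cells = 5758  → 39.8068
row 2: Σ corner-gray over 12 cells = 5602  → 38.7283
row 3: Σ corner-gray over 12 cells = 6426  → 44.4249
row 4: Σ corner-gray over 12 cells = 5663  → 39.1500
row 5: Σ corner-gray over 12 cells = 4933  → 34.1033
row 6: Σ corner-gray over 12 cells = 6322  → 43.7059
Σ rows: total corner-gray = 41006  → 283.4869 mm³

283.487


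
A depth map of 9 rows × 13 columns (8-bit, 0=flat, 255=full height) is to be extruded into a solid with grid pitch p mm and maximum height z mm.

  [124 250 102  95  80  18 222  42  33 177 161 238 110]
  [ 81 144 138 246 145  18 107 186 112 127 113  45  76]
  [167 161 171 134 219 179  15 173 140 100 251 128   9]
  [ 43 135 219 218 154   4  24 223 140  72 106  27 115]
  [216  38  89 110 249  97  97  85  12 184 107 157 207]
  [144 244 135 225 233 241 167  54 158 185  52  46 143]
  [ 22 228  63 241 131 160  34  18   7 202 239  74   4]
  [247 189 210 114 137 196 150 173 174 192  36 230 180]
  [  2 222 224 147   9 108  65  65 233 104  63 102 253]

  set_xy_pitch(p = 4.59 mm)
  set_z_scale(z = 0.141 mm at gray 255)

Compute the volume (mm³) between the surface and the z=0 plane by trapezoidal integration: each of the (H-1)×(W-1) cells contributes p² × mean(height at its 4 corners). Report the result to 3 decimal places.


149.884

height_mm = gray/255 × 0.141; cell vol = 4.59² × mean(4 corners)
unit = 4.59² × 0.141 / (4×255) = 0.00291235 mm³ per gray-sum
row 0: Σ corner-gray over 12 cells = 5989  → 17.4421
row 1: Σ corner-gray over 12 cells = 6437  → 18.7468
row 2: Σ corner-gray over 12 cells = 6320  → 18.4061
row 3: Σ corner-gray over 12 cells = 5675  → 16.5276
row 4: Σ corner-gray over 12 cells = 6640  → 19.3380
row 5: Σ corner-gray over 12 cells = 6587  → 19.1837
row 6: Σ corner-gray over 12 cells = 6849  → 19.9467
row 7: Σ corner-gray over 12 cells = 6968  → 20.2933
Σ rows: total corner-gray = 51465  → 149.8844 mm³


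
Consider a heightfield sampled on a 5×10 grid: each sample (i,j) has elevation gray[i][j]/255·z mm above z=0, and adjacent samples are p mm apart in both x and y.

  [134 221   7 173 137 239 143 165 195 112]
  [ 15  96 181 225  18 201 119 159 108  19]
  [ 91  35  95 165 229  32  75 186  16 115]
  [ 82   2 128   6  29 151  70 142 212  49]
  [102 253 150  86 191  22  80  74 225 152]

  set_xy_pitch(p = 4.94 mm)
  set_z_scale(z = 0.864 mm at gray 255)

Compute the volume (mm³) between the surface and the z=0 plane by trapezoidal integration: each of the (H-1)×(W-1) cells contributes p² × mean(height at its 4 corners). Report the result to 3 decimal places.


height_mm = gray/255 × 0.864; cell vol = 4.94² × mean(4 corners)
unit = 4.94² × 0.864 / (4×255) = 0.0206713 mm³ per gray-sum
row 0: Σ corner-gray over 9 cells = 5054  → 104.4727
row 1: Σ corner-gray over 9 cells = 4120  → 85.1657
row 2: Σ corner-gray over 9 cells = 3483  → 71.9981
row 3: Σ corner-gray over 9 cells = 4027  → 83.2433
Σ rows: total corner-gray = 16684  → 344.8797 mm³

344.880


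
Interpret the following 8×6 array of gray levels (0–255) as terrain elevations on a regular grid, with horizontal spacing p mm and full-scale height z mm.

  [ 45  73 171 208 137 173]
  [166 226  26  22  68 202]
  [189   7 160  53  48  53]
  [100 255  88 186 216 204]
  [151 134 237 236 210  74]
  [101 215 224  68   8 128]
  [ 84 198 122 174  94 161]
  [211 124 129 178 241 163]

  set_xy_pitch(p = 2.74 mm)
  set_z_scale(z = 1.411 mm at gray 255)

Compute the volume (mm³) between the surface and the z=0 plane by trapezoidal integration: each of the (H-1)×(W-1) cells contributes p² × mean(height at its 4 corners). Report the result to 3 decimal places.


height_mm = gray/255 × 1.411; cell vol = 2.74² × mean(4 corners)
unit = 2.74² × 1.411 / (4×255) = 0.0103855 mm³ per gray-sum
row 0: Σ corner-gray over 5 cells = 2448  → 25.4237
row 1: Σ corner-gray over 5 cells = 1830  → 19.0055
row 2: Σ corner-gray over 5 cells = 2572  → 26.7115
row 3: Σ corner-gray over 5 cells = 3653  → 37.9383
row 4: Σ corner-gray over 5 cells = 3118  → 32.3820
row 5: Σ corner-gray over 5 cells = 2680  → 27.8332
row 6: Σ corner-gray over 5 cells = 3139  → 32.6001
Σ rows: total corner-gray = 19440  → 201.8944 mm³

201.894


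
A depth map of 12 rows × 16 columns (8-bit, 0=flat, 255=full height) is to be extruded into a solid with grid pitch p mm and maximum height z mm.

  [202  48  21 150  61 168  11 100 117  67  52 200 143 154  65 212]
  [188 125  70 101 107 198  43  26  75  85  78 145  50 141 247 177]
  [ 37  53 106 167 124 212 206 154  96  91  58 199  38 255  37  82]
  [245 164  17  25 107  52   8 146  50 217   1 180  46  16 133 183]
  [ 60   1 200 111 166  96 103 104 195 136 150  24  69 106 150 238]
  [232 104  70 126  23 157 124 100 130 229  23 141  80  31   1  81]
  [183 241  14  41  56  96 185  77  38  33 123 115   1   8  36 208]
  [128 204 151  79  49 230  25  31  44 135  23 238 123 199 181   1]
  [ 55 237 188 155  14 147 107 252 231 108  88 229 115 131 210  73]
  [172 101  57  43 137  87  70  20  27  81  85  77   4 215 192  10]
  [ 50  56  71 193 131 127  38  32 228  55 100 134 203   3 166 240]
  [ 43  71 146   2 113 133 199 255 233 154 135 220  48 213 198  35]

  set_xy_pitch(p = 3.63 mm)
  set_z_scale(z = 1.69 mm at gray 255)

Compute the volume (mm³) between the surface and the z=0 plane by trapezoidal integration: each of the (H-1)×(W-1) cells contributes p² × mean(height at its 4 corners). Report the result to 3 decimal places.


height_mm = gray/255 × 1.69; cell vol = 3.63² × mean(4 corners)
unit = 3.63² × 1.69 / (4×255) = 0.0218323 mm³ per gray-sum
row 0: Σ corner-gray over 15 cells = 6475  → 141.3642
row 1: Σ corner-gray over 15 cells = 7058  → 154.0925
row 2: Σ corner-gray over 15 cells = 6463  → 141.1022
row 3: Σ corner-gray over 15 cells = 6272  → 136.9323
row 4: Σ corner-gray over 15 cells = 6511  → 142.1502
row 5: Σ corner-gray over 15 cells = 5510  → 120.2961
row 6: Σ corner-gray over 15 cells = 6072  → 132.5658
row 7: Σ corner-gray over 15 cells = 8105  → 176.9509
row 8: Σ corner-gray over 15 cells = 7126  → 155.5771
row 9: Σ corner-gray over 15 cells = 5938  → 129.6403
row 10: Σ corner-gray over 15 cells = 7682  → 167.7158
Σ rows: total corner-gray = 73212  → 1598.3874 mm³

1598.387


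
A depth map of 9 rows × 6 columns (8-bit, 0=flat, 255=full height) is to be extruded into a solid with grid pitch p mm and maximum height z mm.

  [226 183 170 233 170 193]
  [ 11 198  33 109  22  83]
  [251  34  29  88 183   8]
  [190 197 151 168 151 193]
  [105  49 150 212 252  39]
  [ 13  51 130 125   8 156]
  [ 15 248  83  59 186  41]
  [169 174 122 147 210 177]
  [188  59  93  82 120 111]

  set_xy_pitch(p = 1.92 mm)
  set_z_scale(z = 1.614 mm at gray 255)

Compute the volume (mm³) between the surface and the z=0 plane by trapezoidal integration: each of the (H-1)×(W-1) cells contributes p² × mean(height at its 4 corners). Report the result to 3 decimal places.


height_mm = gray/255 × 1.614; cell vol = 1.92² × mean(4 corners)
unit = 1.92² × 1.614 / (4×255) = 0.00583319 mm³ per gray-sum
row 0: Σ corner-gray over 5 cells = 2749  → 16.0354
row 1: Σ corner-gray over 5 cells = 1745  → 10.1789
row 2: Σ corner-gray over 5 cells = 2644  → 15.4229
row 3: Σ corner-gray over 5 cells = 3187  → 18.5904
row 4: Σ corner-gray over 5 cells = 2267  → 13.2238
row 5: Σ corner-gray over 5 cells = 2005  → 11.6955
row 6: Σ corner-gray over 5 cells = 2860  → 16.6829
row 7: Σ corner-gray over 5 cells = 2659  → 15.5104
Σ rows: total corner-gray = 20116  → 117.3404 mm³

117.340


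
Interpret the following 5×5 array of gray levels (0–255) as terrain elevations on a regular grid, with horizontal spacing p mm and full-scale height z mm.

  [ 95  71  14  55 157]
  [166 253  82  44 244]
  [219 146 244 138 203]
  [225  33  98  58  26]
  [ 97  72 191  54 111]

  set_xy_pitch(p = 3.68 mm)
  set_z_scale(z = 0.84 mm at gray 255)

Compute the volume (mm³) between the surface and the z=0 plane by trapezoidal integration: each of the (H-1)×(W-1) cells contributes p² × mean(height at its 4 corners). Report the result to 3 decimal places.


88.373

height_mm = gray/255 × 0.84; cell vol = 3.68² × mean(4 corners)
unit = 3.68² × 0.84 / (4×255) = 0.0111526 mm³ per gray-sum
row 0: Σ corner-gray over 4 cells = 1700  → 18.9594
row 1: Σ corner-gray over 4 cells = 2646  → 29.5097
row 2: Σ corner-gray over 4 cells = 2107  → 23.4985
row 3: Σ corner-gray over 4 cells = 1471  → 16.4054
Σ rows: total corner-gray = 7924  → 88.3729 mm³


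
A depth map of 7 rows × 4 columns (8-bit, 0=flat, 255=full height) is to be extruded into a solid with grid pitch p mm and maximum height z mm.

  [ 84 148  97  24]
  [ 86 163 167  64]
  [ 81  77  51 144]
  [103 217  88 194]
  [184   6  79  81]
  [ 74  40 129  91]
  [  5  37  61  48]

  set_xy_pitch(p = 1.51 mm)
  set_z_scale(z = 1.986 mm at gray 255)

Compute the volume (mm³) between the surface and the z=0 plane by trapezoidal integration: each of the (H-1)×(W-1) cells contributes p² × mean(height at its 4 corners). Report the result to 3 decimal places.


height_mm = gray/255 × 1.986; cell vol = 1.51² × mean(4 corners)
unit = 1.51² × 1.986 / (4×255) = 0.00443949 mm³ per gray-sum
row 0: Σ corner-gray over 3 cells = 1408  → 6.2508
row 1: Σ corner-gray over 3 cells = 1291  → 5.7314
row 2: Σ corner-gray over 3 cells = 1388  → 6.1620
row 3: Σ corner-gray over 3 cells = 1342  → 5.9578
row 4: Σ corner-gray over 3 cells = 938  → 4.1642
row 5: Σ corner-gray over 3 cells = 752  → 3.3385
Σ rows: total corner-gray = 7119  → 31.6047 mm³

31.605


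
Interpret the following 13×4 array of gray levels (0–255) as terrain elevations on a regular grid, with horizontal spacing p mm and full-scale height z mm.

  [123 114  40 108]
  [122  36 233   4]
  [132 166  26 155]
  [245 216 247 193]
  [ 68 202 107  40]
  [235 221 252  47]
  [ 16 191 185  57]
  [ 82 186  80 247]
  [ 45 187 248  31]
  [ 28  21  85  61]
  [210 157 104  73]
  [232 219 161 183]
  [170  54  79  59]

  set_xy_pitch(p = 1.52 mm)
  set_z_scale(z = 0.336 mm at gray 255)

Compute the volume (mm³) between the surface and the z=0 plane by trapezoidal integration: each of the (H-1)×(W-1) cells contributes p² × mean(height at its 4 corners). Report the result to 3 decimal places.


height_mm = gray/255 × 0.336; cell vol = 1.52² × mean(4 corners)
unit = 1.52² × 0.336 / (4×255) = 0.000761073 mm³ per gray-sum
row 0: Σ corner-gray over 3 cells = 1203  → 0.9156
row 1: Σ corner-gray over 3 cells = 1335  → 1.0160
row 2: Σ corner-gray over 3 cells = 2035  → 1.5488
row 3: Σ corner-gray over 3 cells = 2090  → 1.5906
row 4: Σ corner-gray over 3 cells = 1954  → 1.4871
row 5: Σ corner-gray over 3 cells = 2053  → 1.5625
row 6: Σ corner-gray over 3 cells = 1686  → 1.2832
row 7: Σ corner-gray over 3 cells = 1807  → 1.3753
row 8: Σ corner-gray over 3 cells = 1247  → 0.9491
row 9: Σ corner-gray over 3 cells = 1106  → 0.8417
row 10: Σ corner-gray over 3 cells = 1980  → 1.5069
row 11: Σ corner-gray over 3 cells = 1670  → 1.2710
Σ rows: total corner-gray = 20166  → 15.3478 mm³

15.348


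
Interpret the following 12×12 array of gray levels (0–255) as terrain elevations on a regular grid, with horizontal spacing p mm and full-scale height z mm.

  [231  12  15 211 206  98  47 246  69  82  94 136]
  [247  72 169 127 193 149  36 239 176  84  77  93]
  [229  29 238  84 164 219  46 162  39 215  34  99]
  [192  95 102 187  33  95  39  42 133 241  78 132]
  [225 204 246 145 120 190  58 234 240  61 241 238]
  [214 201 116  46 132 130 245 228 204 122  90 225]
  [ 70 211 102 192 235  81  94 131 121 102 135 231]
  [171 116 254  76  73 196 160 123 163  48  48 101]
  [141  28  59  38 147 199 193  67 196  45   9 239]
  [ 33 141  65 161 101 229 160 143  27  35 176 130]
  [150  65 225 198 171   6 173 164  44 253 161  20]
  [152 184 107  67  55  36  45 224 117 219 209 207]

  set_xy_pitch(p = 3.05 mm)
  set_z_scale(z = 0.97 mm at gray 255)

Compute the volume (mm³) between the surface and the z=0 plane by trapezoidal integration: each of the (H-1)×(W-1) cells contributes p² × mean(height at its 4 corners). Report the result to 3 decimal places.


height_mm = gray/255 × 0.97; cell vol = 3.05² × mean(4 corners)
unit = 3.05² × 0.97 / (4×255) = 0.0088465 mm³ per gray-sum
row 0: Σ corner-gray over 11 cells = 5511  → 48.7530
row 1: Σ corner-gray over 11 cells = 5772  → 51.0620
row 2: Σ corner-gray over 11 cells = 5202  → 46.0195
row 3: Σ corner-gray over 11 cells = 6355  → 56.2195
row 4: Σ corner-gray over 11 cells = 7408  → 65.5348
row 5: Σ corner-gray over 11 cells = 6576  → 58.1746
row 6: Σ corner-gray over 11 cells = 5895  → 52.1501
row 7: Σ corner-gray over 11 cells = 5128  → 45.3648
row 8: Σ corner-gray over 11 cells = 4981  → 44.0644
row 9: Σ corner-gray over 11 cells = 5729  → 50.6816
row 10: Σ corner-gray over 11 cells = 5975  → 52.8578
Σ rows: total corner-gray = 64532  → 570.8820 mm³

570.882


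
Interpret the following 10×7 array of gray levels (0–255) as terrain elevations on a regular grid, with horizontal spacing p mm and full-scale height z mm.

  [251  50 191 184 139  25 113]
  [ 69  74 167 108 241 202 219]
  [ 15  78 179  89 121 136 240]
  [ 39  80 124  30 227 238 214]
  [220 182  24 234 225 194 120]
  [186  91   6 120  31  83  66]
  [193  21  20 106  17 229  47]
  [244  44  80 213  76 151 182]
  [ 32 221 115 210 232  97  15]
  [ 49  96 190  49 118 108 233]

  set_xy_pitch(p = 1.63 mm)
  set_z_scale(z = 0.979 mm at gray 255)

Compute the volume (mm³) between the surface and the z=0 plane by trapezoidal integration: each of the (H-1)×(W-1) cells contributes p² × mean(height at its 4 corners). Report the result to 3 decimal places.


height_mm = gray/255 × 0.979; cell vol = 1.63² × mean(4 corners)
unit = 1.63² × 0.979 / (4×255) = 0.0025501 mm³ per gray-sum
row 0: Σ corner-gray over 6 cells = 3414  → 8.7061
row 1: Σ corner-gray over 6 cells = 3333  → 8.4995
row 2: Σ corner-gray over 6 cells = 3112  → 7.9359
row 3: Σ corner-gray over 6 cells = 3709  → 9.4583
row 4: Σ corner-gray over 6 cells = 2972  → 7.5789
row 5: Σ corner-gray over 6 cells = 1940  → 4.9472
row 6: Σ corner-gray over 6 cells = 2580  → 6.5793
row 7: Σ corner-gray over 6 cells = 3351  → 8.5454
row 8: Σ corner-gray over 6 cells = 3201  → 8.1629
Σ rows: total corner-gray = 27612  → 70.4134 mm³

70.413


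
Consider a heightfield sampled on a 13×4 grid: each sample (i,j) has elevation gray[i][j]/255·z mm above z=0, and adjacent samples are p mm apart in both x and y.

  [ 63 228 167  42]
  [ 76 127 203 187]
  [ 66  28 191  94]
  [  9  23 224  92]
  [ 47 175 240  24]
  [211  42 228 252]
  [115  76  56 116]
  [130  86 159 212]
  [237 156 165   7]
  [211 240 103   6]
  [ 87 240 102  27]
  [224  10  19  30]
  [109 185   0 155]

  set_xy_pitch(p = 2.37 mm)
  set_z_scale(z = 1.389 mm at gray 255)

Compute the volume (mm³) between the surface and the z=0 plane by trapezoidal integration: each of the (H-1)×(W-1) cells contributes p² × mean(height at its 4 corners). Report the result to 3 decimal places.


137.841

height_mm = gray/255 × 1.389; cell vol = 2.37² × mean(4 corners)
unit = 2.37² × 1.389 / (4×255) = 0.0076489 mm³ per gray-sum
row 0: Σ corner-gray over 3 cells = 1818  → 13.9057
row 1: Σ corner-gray over 3 cells = 1521  → 11.6340
row 2: Σ corner-gray over 3 cells = 1193  → 9.1251
row 3: Σ corner-gray over 3 cells = 1496  → 11.4427
row 4: Σ corner-gray over 3 cells = 1904  → 14.5635
row 5: Σ corner-gray over 3 cells = 1498  → 11.4580
row 6: Σ corner-gray over 3 cells = 1327  → 10.1501
row 7: Σ corner-gray over 3 cells = 1718  → 13.1408
row 8: Σ corner-gray over 3 cells = 1789  → 13.6839
row 9: Σ corner-gray over 3 cells = 1701  → 13.0108
row 10: Σ corner-gray over 3 cells = 1110  → 8.4903
row 11: Σ corner-gray over 3 cells = 946  → 7.2359
Σ rows: total corner-gray = 18021  → 137.8408 mm³


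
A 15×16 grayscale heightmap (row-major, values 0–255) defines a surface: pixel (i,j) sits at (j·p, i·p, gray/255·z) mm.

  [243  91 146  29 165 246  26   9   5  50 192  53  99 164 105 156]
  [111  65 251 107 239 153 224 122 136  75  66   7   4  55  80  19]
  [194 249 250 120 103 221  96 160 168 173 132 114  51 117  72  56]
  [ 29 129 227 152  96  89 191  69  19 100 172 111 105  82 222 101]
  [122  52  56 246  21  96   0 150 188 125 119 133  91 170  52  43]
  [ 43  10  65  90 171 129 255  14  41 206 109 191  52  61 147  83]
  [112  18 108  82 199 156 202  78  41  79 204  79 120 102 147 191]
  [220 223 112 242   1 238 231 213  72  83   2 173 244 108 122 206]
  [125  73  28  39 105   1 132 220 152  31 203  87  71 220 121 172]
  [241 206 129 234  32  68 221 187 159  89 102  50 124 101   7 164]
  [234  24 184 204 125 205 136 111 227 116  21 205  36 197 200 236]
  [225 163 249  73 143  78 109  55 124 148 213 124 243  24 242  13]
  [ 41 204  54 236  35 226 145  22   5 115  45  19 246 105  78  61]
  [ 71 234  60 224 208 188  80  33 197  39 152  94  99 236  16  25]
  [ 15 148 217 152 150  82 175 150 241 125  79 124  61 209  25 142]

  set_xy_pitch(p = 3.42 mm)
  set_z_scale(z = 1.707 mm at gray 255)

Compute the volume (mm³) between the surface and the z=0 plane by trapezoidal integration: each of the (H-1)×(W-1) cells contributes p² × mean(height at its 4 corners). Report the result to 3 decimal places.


height_mm = gray/255 × 1.707; cell vol = 3.42² × mean(4 corners)
unit = 3.42² × 1.707 / (4×255) = 0.0195743 mm³ per gray-sum
row 0: Σ corner-gray over 15 cells = 6457  → 126.3911
row 1: Σ corner-gray over 15 cells = 7600  → 148.7644
row 2: Σ corner-gray over 15 cells = 7960  → 155.8112
row 3: Σ corner-gray over 15 cells = 6821  → 133.5161
row 4: Σ corner-gray over 15 cells = 6371  → 124.7077
row 5: Σ corner-gray over 15 cells = 6741  → 131.9502
row 6: Σ corner-gray over 15 cells = 8087  → 158.2971
row 7: Σ corner-gray over 15 cells = 7817  → 153.0121
row 8: Σ corner-gray over 15 cells = 7086  → 138.7033
row 9: Σ corner-gray over 15 cells = 8275  → 161.9771
row 10: Σ corner-gray over 15 cells = 8666  → 169.6306
row 11: Σ corner-gray over 15 cells = 7386  → 144.5756
row 12: Σ corner-gray over 15 cells = 6988  → 136.7850
row 13: Σ corner-gray over 15 cells = 7849  → 153.6384
Σ rows: total corner-gray = 104104  → 2037.7597 mm³

2037.760


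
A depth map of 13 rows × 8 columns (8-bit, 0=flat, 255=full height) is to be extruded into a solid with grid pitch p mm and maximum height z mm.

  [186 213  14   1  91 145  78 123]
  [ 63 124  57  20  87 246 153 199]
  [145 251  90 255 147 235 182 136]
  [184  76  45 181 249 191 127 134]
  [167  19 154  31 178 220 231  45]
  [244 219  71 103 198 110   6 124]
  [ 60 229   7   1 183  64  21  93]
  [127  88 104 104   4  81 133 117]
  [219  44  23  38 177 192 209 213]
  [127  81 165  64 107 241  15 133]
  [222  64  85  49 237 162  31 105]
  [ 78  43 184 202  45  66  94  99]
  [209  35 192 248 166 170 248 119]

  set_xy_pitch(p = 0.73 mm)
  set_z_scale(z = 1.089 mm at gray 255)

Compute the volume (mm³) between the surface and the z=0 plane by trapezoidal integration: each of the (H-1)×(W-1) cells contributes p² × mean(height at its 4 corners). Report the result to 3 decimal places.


height_mm = gray/255 × 1.089; cell vol = 0.73² × mean(4 corners)
unit = 0.73² × 1.089 / (4×255) = 0.000568949 mm³ per gray-sum
row 0: Σ corner-gray over 7 cells = 3029  → 1.7233
row 1: Σ corner-gray over 7 cells = 4237  → 2.4106
row 2: Σ corner-gray over 7 cells = 4657  → 2.6496
row 3: Σ corner-gray over 7 cells = 3934  → 2.2382
row 4: Σ corner-gray over 7 cells = 3660  → 2.0824
row 5: Σ corner-gray over 7 cells = 2945  → 1.6756
row 6: Σ corner-gray over 7 cells = 2435  → 1.3854
row 7: Σ corner-gray over 7 cells = 3070  → 1.7467
row 8: Σ corner-gray over 7 cells = 3404  → 1.9367
row 9: Σ corner-gray over 7 cells = 3189  → 1.8144
row 10: Σ corner-gray over 7 cells = 3028  → 1.7228
row 11: Σ corner-gray over 7 cells = 3891  → 2.2138
Σ rows: total corner-gray = 41479  → 23.5994 mm³

23.599


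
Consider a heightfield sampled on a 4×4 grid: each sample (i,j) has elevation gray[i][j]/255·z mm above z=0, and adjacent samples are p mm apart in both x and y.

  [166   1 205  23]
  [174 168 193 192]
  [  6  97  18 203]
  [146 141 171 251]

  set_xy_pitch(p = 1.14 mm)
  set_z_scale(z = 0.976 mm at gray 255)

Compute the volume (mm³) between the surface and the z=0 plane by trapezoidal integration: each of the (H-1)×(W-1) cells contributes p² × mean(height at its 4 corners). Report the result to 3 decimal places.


5.815

height_mm = gray/255 × 0.976; cell vol = 1.14² × mean(4 corners)
unit = 1.14² × 0.976 / (4×255) = 0.00124354 mm³ per gray-sum
row 0: Σ corner-gray over 3 cells = 1689  → 2.1003
row 1: Σ corner-gray over 3 cells = 1527  → 1.8989
row 2: Σ corner-gray over 3 cells = 1460  → 1.8156
Σ rows: total corner-gray = 4676  → 5.8148 mm³


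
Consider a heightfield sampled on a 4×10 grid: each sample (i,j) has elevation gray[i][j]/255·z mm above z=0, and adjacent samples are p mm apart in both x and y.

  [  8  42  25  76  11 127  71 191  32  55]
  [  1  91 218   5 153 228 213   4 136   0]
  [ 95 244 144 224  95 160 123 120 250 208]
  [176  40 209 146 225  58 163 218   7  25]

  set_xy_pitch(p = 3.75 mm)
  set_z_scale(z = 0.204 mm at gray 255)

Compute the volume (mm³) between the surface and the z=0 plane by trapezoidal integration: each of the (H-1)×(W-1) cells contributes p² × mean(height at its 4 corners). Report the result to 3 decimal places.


height_mm = gray/255 × 0.204; cell vol = 3.75² × mean(4 corners)
unit = 3.75² × 0.204 / (4×255) = 0.0028125 mm³ per gray-sum
row 0: Σ corner-gray over 9 cells = 3310  → 9.3094
row 1: Σ corner-gray over 9 cells = 5120  → 14.4000
row 2: Σ corner-gray over 9 cells = 5356  → 15.0637
Σ rows: total corner-gray = 13786  → 38.7731 mm³

38.773


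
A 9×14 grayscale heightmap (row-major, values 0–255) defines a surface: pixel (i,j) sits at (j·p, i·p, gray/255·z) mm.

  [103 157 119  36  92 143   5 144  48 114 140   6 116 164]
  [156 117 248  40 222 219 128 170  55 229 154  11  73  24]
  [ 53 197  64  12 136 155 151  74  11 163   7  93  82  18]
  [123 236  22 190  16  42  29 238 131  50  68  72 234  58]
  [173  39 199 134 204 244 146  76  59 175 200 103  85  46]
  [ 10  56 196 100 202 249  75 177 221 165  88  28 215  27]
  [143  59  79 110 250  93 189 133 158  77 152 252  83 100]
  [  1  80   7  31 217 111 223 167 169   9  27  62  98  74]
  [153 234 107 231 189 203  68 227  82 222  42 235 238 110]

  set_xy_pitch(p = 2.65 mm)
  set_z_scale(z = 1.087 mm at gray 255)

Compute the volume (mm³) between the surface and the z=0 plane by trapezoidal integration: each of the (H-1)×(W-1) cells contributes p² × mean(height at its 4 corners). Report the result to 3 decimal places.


height_mm = gray/255 × 1.087; cell vol = 2.65² × mean(4 corners)
unit = 2.65² × 1.087 / (4×255) = 0.00748378 mm³ per gray-sum
row 0: Σ corner-gray over 13 cells = 6019  → 45.0449
row 1: Σ corner-gray over 13 cells = 5873  → 43.9523
row 2: Σ corner-gray over 13 cells = 5198  → 38.9007
row 3: Σ corner-gray over 13 cells = 6384  → 47.7765
row 4: Σ corner-gray over 13 cells = 7128  → 53.3444
row 5: Σ corner-gray over 13 cells = 7094  → 53.0899
row 6: Σ corner-gray over 13 cells = 5990  → 44.8279
row 7: Σ corner-gray over 13 cells = 6896  → 51.6082
Σ rows: total corner-gray = 50582  → 378.5447 mm³

378.545


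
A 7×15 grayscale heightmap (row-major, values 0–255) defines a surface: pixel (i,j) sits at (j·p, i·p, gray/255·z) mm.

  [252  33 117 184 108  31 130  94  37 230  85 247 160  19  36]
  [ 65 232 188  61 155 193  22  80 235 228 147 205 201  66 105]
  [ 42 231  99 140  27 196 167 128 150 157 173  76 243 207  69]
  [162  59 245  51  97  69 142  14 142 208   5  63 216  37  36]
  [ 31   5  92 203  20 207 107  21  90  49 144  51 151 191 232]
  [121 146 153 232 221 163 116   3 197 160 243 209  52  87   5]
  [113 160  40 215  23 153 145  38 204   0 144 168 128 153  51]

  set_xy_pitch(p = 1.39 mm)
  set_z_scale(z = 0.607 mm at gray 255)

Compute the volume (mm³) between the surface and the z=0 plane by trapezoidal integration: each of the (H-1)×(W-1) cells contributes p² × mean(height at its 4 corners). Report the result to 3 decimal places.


height_mm = gray/255 × 0.607; cell vol = 1.39² × mean(4 corners)
unit = 1.39² × 0.607 / (4×255) = 0.00114979 mm³ per gray-sum
row 0: Σ corner-gray over 14 cells = 7434  → 8.5475
row 1: Σ corner-gray over 14 cells = 8295  → 9.5375
row 2: Σ corner-gray over 14 cells = 6993  → 8.0405
row 3: Σ corner-gray over 14 cells = 5819  → 6.6906
row 4: Σ corner-gray over 14 cells = 7015  → 8.0658
row 5: Σ corner-gray over 14 cells = 7396  → 8.5038
Σ rows: total corner-gray = 42952  → 49.3857 mm³

49.386


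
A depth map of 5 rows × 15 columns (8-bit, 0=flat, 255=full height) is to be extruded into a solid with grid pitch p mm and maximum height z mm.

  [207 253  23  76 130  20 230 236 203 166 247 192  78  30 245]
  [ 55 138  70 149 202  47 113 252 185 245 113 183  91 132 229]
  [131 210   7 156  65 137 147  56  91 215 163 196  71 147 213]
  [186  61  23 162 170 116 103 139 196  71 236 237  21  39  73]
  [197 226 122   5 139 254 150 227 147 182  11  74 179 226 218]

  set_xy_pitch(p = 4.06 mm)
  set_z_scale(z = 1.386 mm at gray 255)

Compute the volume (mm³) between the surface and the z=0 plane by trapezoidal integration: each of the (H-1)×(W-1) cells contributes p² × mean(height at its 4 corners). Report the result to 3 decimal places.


692.399

height_mm = gray/255 × 1.386; cell vol = 4.06² × mean(4 corners)
unit = 4.06² × 1.386 / (4×255) = 0.0223983 mm³ per gray-sum
row 0: Σ corner-gray over 14 cells = 8344  → 186.8914
row 1: Σ corner-gray over 14 cells = 7790  → 174.4828
row 2: Σ corner-gray over 14 cells = 7073  → 158.4232
row 3: Σ corner-gray over 14 cells = 7706  → 172.6013
Σ rows: total corner-gray = 30913  → 692.3988 mm³


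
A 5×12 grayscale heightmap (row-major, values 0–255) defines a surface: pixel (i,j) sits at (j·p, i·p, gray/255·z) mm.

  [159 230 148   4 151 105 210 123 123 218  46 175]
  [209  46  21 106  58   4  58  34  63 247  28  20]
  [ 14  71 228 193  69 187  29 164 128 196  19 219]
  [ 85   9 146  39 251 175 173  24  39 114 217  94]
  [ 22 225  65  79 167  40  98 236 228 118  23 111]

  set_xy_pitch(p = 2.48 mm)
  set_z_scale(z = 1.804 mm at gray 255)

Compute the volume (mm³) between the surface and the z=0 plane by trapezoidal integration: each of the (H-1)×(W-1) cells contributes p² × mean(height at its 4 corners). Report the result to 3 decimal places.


height_mm = gray/255 × 1.804; cell vol = 2.48² × mean(4 corners)
unit = 2.48² × 1.804 / (4×255) = 0.0108778 mm³ per gray-sum
row 0: Σ corner-gray over 11 cells = 4609  → 50.1356
row 1: Σ corner-gray over 11 cells = 4360  → 47.4271
row 2: Σ corner-gray over 11 cells = 5354  → 58.2396
row 3: Σ corner-gray over 11 cells = 5244  → 57.0430
Σ rows: total corner-gray = 19567  → 212.8453 mm³

212.845


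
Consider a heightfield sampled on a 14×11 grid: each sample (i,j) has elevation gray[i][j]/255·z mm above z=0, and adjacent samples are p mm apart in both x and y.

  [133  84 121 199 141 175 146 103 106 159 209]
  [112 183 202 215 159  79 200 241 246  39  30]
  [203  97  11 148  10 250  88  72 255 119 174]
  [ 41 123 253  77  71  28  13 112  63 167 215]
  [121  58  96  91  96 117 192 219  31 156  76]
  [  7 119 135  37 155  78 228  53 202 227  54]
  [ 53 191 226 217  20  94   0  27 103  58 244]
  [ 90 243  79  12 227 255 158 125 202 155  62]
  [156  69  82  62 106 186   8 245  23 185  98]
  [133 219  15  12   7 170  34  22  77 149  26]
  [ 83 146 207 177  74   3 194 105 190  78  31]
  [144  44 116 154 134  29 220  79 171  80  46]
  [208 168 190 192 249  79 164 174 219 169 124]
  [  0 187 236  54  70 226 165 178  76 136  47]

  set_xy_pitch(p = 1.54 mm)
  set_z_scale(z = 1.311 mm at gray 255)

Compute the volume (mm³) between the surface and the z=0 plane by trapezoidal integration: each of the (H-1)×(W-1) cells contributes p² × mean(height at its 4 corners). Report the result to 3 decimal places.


height_mm = gray/255 × 1.311; cell vol = 1.54² × mean(4 corners)
unit = 1.54² × 1.311 / (4×255) = 0.0030482 mm³ per gray-sum
row 0: Σ corner-gray over 10 cells = 6080  → 18.5331
row 1: Σ corner-gray over 10 cells = 5747  → 17.5180
row 2: Σ corner-gray over 10 cells = 4547  → 13.8602
row 3: Σ corner-gray over 10 cells = 4379  → 13.3481
row 4: Σ corner-gray over 10 cells = 4838  → 14.7472
row 5: Σ corner-gray over 10 cells = 4698  → 14.3205
row 6: Σ corner-gray over 10 cells = 5233  → 15.9512
row 7: Σ corner-gray over 10 cells = 5250  → 16.0031
row 8: Σ corner-gray over 10 cells = 3755  → 11.4460
row 9: Σ corner-gray over 10 cells = 4031  → 12.2873
row 10: Σ corner-gray over 10 cells = 4706  → 14.3448
row 11: Σ corner-gray over 10 cells = 5784  → 17.6308
row 12: Σ corner-gray over 10 cells = 6243  → 19.0299
Σ rows: total corner-gray = 65291  → 199.0203 mm³

199.020


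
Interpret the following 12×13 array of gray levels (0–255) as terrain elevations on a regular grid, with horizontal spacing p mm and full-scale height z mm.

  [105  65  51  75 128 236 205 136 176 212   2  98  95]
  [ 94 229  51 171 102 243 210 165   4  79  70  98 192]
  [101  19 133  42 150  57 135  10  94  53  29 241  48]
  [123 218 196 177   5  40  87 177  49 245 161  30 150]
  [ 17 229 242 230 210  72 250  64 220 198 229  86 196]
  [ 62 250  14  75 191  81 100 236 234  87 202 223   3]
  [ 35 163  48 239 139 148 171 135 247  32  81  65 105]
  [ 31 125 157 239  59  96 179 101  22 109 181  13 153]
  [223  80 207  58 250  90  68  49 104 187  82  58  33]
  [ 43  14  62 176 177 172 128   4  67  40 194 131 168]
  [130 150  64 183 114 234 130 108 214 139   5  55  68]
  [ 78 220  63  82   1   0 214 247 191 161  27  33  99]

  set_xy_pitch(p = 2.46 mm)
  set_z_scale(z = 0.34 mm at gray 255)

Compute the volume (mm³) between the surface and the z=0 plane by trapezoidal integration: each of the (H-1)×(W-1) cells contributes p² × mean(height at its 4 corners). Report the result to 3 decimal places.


height_mm = gray/255 × 0.34; cell vol = 2.46² × mean(4 corners)
unit = 2.46² × 0.34 / (4×255) = 0.0020172 mm³ per gray-sum
row 0: Σ corner-gray over 12 cells = 6098  → 12.3009
row 1: Σ corner-gray over 12 cells = 5205  → 10.4995
row 2: Σ corner-gray over 12 cells = 5118  → 10.3240
row 3: Σ corner-gray over 12 cells = 7316  → 14.7578
row 4: Σ corner-gray over 12 cells = 7724  → 15.5809
row 5: Σ corner-gray over 12 cells = 6527  → 13.1663
row 6: Σ corner-gray over 12 cells = 5822  → 11.7441
row 7: Σ corner-gray over 12 cells = 5468  → 11.0300
row 8: Σ corner-gray over 12 cells = 5263  → 10.6165
row 9: Σ corner-gray over 12 cells = 5531  → 11.1571
row 10: Σ corner-gray over 12 cells = 5645  → 11.3871
Σ rows: total corner-gray = 65717  → 132.5643 mm³

132.564


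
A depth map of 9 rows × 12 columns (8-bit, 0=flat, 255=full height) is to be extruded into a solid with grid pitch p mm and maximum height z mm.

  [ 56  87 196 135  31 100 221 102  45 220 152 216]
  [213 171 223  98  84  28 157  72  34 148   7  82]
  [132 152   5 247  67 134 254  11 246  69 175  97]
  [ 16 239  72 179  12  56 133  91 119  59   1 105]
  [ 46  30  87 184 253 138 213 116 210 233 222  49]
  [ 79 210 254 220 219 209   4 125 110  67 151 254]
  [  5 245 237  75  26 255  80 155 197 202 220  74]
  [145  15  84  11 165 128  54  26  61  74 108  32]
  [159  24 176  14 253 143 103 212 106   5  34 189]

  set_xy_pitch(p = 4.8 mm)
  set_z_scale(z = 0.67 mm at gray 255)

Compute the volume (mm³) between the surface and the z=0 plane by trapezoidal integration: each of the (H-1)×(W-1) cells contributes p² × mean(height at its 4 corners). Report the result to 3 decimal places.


666.809

height_mm = gray/255 × 0.67; cell vol = 4.8² × mean(4 corners)
unit = 4.8² × 0.67 / (4×255) = 0.0151341 mm³ per gray-sum
row 0: Σ corner-gray over 11 cells = 5189  → 78.5309
row 1: Σ corner-gray over 11 cells = 5288  → 80.0292
row 2: Σ corner-gray over 11 cells = 4992  → 75.5495
row 3: Σ corner-gray over 11 cells = 5510  → 83.3890
row 4: Σ corner-gray over 11 cells = 6938  → 105.0005
row 5: Σ corner-gray over 11 cells = 6934  → 104.9400
row 6: Σ corner-gray over 11 cells = 5092  → 77.0629
row 7: Σ corner-gray over 11 cells = 4117  → 62.3072
Σ rows: total corner-gray = 44060  → 666.8092 mm³
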